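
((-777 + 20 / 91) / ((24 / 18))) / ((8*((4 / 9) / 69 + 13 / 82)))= -5399285121 / 12231856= -441.41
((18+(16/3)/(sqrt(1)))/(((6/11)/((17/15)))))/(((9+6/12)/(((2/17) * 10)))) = 3080/513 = 6.00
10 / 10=1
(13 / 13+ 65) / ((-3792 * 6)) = -11 / 3792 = -0.00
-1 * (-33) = 33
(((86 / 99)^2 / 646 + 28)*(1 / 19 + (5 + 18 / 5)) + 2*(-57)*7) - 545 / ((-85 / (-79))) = -1062.25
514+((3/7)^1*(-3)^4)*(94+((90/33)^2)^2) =83419720/14641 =5697.68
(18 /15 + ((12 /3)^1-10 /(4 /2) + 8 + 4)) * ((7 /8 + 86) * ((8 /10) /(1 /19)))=161101 /10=16110.10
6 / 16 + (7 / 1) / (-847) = 355 / 968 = 0.37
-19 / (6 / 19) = -361 / 6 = -60.17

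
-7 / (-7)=1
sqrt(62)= 7.87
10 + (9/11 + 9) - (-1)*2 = 240/11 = 21.82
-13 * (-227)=2951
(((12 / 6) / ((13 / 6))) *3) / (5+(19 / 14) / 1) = 504 / 1157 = 0.44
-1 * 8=-8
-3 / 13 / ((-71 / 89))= 267 / 923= 0.29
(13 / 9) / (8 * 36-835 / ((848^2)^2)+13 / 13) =6722437316608 / 1345004573876901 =0.00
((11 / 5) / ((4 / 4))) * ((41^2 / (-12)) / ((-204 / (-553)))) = -10225523 / 12240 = -835.42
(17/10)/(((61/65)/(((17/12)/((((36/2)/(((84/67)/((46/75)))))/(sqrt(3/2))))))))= 657475 * sqrt(6)/4512048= 0.36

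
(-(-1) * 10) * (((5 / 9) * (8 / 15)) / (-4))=-20 / 27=-0.74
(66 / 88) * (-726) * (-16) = 8712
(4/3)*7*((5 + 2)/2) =98/3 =32.67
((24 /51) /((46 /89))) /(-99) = -356 /38709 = -0.01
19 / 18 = 1.06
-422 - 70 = -492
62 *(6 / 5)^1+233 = 307.40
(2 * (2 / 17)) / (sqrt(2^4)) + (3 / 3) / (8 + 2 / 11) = 277 / 1530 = 0.18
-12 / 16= -3 / 4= -0.75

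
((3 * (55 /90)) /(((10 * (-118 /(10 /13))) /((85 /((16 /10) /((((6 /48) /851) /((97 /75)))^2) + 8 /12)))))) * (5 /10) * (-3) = 26296875 /21407103211075088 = 0.00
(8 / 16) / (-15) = -1 / 30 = -0.03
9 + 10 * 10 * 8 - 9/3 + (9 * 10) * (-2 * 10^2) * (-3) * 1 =54806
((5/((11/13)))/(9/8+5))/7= 520/3773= 0.14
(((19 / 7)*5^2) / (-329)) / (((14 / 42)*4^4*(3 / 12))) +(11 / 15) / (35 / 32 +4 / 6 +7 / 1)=45889859 / 619783360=0.07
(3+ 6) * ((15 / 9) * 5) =75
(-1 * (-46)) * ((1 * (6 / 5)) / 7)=276 / 35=7.89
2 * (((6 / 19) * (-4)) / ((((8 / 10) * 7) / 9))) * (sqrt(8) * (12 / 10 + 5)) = -6696 * sqrt(2) / 133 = -71.20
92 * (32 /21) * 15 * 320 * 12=56524800 /7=8074971.43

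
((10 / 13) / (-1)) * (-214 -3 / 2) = 2155 / 13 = 165.77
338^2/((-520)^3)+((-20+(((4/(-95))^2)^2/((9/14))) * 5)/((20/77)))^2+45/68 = 5929.65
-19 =-19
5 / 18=0.28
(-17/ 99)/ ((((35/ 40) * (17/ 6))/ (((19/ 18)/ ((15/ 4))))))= -608/ 31185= -0.02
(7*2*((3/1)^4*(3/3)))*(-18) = -20412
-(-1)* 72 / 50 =36 / 25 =1.44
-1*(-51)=51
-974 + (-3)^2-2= -967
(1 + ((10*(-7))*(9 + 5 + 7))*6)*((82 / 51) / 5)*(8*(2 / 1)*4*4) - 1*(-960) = -184883648 / 255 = -725033.91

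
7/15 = 0.47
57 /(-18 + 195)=19 /59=0.32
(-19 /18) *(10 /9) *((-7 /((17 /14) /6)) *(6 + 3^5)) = 1545460 /153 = 10101.05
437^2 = 190969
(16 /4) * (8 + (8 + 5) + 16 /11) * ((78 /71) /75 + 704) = 1234630488 /19525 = 63233.32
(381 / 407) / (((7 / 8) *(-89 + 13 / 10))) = -30480 / 2498573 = -0.01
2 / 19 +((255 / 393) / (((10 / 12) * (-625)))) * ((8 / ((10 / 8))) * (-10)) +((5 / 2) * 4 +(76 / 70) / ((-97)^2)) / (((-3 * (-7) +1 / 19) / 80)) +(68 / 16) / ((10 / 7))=33737767707653 / 819665035000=41.16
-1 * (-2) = 2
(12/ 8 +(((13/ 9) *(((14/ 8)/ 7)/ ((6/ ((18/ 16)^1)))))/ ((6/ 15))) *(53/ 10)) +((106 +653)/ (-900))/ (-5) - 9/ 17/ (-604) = 632511739/ 246432000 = 2.57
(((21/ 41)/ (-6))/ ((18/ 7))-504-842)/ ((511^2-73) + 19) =-1986745/ 385334892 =-0.01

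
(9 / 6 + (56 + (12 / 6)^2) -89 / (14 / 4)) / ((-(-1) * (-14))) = -505 / 196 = -2.58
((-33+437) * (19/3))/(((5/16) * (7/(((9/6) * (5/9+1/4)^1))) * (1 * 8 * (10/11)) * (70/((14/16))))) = 612161/252000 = 2.43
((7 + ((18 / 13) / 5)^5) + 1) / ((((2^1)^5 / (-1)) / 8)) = -2321053642 / 1160290625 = -2.00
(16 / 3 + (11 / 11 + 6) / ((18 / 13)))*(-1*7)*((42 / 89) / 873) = -9163 / 233091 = -0.04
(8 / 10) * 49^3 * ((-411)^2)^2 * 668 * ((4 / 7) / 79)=5125708837133269056 / 395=12976478068691820.39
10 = 10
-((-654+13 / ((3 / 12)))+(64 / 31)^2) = 574426 / 961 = 597.74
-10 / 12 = -0.83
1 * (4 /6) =2 /3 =0.67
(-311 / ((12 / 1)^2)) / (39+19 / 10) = -1555 / 29448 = -0.05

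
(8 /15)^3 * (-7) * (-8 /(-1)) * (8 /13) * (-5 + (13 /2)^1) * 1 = -114688 /14625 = -7.84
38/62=19/31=0.61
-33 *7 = -231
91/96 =0.95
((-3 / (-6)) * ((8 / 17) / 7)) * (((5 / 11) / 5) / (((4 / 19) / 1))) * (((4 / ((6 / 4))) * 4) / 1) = 608 / 3927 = 0.15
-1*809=-809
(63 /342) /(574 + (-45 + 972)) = 7 /57038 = 0.00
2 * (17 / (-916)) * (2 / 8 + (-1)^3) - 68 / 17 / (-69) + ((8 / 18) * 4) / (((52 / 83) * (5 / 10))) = 28401337 / 4929912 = 5.76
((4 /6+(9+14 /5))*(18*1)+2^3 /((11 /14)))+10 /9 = 116668 /495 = 235.69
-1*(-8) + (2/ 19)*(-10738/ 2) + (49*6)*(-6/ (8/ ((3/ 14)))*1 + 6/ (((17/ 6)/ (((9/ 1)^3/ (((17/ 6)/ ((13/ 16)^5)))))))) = 20194190089807/ 359858176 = 56117.08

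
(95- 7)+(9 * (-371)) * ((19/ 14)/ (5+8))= -6775/ 26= -260.58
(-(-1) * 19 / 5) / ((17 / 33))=627 / 85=7.38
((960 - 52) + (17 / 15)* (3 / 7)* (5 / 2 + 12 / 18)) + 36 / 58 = 5542867 / 6090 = 910.16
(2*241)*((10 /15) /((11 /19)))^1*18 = 109896 /11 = 9990.55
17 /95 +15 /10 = 319 /190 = 1.68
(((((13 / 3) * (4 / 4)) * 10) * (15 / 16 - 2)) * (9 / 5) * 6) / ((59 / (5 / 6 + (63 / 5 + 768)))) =-6585.89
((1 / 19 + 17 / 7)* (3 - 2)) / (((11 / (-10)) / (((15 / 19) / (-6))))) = 750 / 2527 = 0.30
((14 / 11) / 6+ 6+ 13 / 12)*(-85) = -27285 / 44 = -620.11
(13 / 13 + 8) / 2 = 9 / 2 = 4.50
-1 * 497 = -497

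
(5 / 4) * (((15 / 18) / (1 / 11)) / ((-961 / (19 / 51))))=-5225 / 1176264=-0.00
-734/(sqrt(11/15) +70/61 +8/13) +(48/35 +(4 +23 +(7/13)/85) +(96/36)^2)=-794372221989782/1559286962415 +461575166 * sqrt(165)/22398721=-244.74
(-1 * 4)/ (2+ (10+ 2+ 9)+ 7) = -0.13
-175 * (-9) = 1575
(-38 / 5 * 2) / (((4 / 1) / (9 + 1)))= -38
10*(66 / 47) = 14.04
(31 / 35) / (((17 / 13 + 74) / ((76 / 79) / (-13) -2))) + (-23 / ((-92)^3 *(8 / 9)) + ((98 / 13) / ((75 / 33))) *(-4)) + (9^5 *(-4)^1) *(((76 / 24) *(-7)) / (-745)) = -49996588969191199333 / 7100731410572800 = -7041.05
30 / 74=0.41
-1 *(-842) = 842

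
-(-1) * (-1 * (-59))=59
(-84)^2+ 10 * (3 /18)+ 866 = 23771 /3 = 7923.67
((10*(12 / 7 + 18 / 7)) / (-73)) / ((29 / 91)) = -3900 / 2117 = -1.84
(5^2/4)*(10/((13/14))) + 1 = 68.31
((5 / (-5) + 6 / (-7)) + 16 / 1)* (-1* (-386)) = 38214 / 7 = 5459.14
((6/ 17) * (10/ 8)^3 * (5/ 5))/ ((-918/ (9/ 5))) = -25/ 18496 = -0.00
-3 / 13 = -0.23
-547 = -547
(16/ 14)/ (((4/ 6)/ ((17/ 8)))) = 51/ 14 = 3.64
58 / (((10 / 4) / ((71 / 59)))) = 8236 / 295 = 27.92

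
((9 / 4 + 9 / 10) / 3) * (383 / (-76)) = -8043 / 1520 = -5.29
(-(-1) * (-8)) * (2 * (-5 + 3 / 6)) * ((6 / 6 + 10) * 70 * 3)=166320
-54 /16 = -27 /8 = -3.38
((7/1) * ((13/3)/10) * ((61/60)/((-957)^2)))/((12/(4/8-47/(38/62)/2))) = -3991169/375864429600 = -0.00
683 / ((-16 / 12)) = -2049 / 4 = -512.25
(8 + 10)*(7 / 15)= 42 / 5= 8.40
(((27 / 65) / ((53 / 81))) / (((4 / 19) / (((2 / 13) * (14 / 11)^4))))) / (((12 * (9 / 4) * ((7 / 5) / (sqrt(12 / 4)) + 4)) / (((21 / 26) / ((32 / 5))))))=5819843925 / 3924478791662-2715927165 * sqrt(3) / 15697915166648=0.00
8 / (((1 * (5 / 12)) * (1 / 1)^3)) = 19.20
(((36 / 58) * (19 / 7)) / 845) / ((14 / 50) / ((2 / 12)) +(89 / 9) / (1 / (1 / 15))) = 46170 / 54170753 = 0.00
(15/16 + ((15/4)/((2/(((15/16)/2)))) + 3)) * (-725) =-893925/256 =-3491.89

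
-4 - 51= -55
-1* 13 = -13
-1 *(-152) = 152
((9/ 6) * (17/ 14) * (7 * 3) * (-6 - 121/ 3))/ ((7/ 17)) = -120513/ 28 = -4304.04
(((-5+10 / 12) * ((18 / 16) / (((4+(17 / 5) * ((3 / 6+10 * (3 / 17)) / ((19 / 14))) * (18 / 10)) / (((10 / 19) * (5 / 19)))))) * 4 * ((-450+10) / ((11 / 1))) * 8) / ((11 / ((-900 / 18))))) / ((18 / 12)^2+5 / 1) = -1500000000 / 40917811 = -36.66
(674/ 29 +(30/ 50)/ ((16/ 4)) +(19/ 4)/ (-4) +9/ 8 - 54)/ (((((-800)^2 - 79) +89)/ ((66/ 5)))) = -2348181/ 3712058000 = -0.00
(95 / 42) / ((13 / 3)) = 95 / 182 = 0.52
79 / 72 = 1.10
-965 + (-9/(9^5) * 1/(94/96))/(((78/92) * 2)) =-965.00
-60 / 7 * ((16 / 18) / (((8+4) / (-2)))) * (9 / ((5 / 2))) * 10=320 / 7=45.71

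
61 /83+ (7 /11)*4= 2995 /913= 3.28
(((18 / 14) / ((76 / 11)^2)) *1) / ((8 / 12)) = 3267 / 80864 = 0.04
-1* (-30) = 30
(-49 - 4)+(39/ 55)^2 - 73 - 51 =-533904/ 3025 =-176.50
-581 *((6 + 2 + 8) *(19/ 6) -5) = -26532.33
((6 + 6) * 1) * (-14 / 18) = -28 / 3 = -9.33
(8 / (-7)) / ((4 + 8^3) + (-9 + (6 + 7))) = -0.00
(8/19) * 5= 40/19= 2.11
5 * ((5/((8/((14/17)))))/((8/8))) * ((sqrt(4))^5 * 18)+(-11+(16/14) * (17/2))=176247/119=1481.07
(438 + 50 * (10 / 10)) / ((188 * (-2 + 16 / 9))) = -549 / 47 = -11.68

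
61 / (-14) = -61 / 14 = -4.36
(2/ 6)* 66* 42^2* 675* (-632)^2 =10463071449600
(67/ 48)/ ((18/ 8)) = 0.62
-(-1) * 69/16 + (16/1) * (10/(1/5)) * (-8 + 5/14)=-6109.97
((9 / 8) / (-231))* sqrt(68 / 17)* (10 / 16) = -15 / 2464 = -0.01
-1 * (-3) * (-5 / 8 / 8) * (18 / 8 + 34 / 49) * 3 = -25965 / 12544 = -2.07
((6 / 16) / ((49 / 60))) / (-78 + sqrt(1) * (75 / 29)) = -145 / 23814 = -0.01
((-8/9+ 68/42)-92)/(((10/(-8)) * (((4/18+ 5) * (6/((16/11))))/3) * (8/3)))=13800/3619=3.81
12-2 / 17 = 202 / 17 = 11.88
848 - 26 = 822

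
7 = 7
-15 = -15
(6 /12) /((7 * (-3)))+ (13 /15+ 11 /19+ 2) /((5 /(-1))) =-4741 /6650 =-0.71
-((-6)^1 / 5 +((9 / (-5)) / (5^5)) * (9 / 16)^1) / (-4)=-300081 / 1000000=-0.30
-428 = -428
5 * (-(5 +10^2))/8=-525/8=-65.62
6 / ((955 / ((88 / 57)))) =176 / 18145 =0.01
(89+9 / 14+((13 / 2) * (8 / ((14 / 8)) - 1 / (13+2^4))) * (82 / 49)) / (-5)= -2765141 / 99470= -27.80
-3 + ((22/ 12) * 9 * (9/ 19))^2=83877/ 1444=58.09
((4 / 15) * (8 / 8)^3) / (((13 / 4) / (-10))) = -0.82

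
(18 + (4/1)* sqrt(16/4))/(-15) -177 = -2681/15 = -178.73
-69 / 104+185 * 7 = 134611 / 104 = 1294.34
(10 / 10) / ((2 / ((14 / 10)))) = 7 / 10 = 0.70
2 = 2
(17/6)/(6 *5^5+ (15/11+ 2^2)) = 0.00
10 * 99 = 990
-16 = -16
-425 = -425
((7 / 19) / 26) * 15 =105 / 494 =0.21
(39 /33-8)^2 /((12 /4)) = 1875 /121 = 15.50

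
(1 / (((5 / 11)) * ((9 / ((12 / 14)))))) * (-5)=-22 / 21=-1.05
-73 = -73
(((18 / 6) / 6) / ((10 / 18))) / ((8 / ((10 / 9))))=0.12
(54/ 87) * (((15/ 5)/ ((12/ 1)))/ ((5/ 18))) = 81/ 145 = 0.56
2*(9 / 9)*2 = 4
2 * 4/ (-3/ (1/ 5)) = -8/ 15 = -0.53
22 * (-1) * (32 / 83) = -704 / 83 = -8.48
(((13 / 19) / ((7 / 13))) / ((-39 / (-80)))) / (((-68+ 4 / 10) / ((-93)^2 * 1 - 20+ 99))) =-1745600 / 5187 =-336.53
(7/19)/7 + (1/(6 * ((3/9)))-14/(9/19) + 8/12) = -9691/342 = -28.34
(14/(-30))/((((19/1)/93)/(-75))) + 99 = 270.32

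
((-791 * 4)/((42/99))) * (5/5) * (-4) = 29832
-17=-17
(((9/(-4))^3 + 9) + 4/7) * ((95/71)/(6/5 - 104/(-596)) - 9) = 475602215/32571392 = 14.60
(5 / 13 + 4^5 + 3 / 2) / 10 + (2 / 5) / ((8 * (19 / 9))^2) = 77032677 / 750880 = 102.59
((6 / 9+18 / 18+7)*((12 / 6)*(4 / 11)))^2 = 43264 / 1089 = 39.73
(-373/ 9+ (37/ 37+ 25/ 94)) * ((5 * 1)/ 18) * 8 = -339910/ 3807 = -89.29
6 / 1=6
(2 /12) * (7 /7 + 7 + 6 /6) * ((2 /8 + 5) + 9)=171 /8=21.38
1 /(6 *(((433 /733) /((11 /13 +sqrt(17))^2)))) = 8063 *sqrt(17) /16887 +365767 /73177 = 6.97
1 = 1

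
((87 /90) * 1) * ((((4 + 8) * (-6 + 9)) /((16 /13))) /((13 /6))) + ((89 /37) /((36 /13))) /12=1048741 /79920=13.12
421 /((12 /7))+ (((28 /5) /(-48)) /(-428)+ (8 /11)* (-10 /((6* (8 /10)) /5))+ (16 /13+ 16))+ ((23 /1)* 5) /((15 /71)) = 2936220101 /3672240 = 799.57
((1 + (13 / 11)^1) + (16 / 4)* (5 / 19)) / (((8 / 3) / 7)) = 3549 / 418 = 8.49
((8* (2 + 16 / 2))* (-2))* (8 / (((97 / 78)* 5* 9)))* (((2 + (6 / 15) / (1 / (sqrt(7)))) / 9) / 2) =-6656 / 2619 - 6656* sqrt(7) / 13095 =-3.89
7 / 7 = 1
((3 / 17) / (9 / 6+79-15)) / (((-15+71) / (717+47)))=573 / 15589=0.04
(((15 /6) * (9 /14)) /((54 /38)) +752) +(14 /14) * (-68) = 57551 /84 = 685.13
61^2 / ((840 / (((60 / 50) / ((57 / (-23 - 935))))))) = -1782359 / 19950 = -89.34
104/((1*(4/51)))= 1326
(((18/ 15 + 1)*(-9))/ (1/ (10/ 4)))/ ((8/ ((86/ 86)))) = -6.19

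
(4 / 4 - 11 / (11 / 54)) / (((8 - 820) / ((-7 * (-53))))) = 2809 / 116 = 24.22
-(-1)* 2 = 2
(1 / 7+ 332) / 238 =2325 / 1666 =1.40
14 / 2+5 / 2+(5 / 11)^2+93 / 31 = 3075 / 242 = 12.71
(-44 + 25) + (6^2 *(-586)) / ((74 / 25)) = -264403 / 37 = -7146.03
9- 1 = 8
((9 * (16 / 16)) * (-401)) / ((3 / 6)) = -7218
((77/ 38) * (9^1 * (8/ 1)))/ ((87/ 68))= 62832/ 551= 114.03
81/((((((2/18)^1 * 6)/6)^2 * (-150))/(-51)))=111537/50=2230.74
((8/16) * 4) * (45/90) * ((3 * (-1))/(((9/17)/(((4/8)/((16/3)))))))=-17/32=-0.53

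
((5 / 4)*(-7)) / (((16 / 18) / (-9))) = 2835 / 32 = 88.59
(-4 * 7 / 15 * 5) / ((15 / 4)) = -112 / 45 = -2.49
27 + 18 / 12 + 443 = 943 / 2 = 471.50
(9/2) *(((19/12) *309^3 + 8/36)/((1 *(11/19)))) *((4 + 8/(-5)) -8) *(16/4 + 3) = -1565669087591/110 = -14233355341.74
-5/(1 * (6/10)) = -25/3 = -8.33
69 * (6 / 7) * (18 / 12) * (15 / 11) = 9315 / 77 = 120.97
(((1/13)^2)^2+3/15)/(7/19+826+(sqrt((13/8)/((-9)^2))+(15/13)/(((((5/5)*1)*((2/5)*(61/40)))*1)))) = 267732649231832016/1108567080448757446075- 690698970828*sqrt(26)/85274390803750572775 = 0.00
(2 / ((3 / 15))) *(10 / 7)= 100 / 7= 14.29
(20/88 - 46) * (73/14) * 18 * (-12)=3969594/77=51553.17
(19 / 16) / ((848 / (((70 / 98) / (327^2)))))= 95 / 10155688704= 0.00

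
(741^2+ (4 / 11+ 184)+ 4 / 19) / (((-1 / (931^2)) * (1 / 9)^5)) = -309233812120423155 / 11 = -28112164738220286.82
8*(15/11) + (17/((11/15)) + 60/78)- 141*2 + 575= 46884/143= 327.86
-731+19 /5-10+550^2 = 1508814 /5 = 301762.80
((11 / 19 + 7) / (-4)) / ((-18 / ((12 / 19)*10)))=240 / 361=0.66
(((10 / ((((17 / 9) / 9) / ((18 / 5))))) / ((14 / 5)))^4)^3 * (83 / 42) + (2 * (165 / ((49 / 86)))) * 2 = 311642860371658579429178192232541494966918489480 / 56449692006303936379122727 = 5520718524679573470171.53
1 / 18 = 0.06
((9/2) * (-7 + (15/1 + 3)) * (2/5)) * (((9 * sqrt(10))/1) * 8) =7128 * sqrt(10)/5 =4508.14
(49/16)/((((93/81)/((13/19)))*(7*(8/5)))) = 12285/75392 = 0.16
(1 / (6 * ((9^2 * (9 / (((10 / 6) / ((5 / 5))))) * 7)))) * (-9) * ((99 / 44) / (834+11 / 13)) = -0.00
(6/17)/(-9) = -2/51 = -0.04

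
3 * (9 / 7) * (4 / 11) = 108 / 77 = 1.40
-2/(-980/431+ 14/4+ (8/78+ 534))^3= -75988105010064/5828776470097910743987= -0.00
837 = 837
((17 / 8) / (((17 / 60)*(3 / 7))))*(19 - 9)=175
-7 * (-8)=56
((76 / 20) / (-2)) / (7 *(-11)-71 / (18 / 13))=171 / 11545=0.01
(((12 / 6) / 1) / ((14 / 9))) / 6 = 3 / 14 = 0.21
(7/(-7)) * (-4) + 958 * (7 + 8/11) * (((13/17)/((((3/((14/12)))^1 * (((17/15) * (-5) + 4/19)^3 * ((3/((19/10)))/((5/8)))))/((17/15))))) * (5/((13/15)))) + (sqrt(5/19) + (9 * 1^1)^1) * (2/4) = -140710657449/5294120656 + sqrt(95)/38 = -26.32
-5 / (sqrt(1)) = -5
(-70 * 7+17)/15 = -473/15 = -31.53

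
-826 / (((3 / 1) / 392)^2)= -126926464 / 9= -14102940.44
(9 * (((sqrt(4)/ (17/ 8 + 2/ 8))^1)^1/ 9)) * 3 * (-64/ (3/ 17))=-17408/ 19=-916.21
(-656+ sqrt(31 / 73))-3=-659+ sqrt(2263) / 73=-658.35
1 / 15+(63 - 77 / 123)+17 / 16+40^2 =16368871 / 9840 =1663.50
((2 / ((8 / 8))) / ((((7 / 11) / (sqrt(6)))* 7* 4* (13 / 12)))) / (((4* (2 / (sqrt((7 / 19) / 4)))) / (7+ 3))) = 165* sqrt(798) / 48412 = 0.10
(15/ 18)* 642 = 535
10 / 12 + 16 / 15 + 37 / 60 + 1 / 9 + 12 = 2633 / 180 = 14.63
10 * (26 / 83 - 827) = -686150 / 83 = -8266.87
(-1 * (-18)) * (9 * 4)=648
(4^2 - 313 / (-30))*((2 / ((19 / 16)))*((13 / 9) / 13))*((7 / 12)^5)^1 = 13327951 / 39890880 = 0.33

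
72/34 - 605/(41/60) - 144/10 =-3128304/3485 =-897.65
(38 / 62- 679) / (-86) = 7.89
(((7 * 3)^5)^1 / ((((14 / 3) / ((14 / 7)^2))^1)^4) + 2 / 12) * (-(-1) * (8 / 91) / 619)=52907908 / 168987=313.09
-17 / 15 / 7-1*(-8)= 823 / 105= 7.84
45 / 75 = 3 / 5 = 0.60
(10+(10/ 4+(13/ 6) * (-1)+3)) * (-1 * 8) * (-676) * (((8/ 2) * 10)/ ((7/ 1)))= 8652800/ 21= 412038.10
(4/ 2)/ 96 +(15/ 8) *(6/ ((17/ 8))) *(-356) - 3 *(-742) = 278513/ 816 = 341.31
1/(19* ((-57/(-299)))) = 0.28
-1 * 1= -1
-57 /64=-0.89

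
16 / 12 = 4 / 3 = 1.33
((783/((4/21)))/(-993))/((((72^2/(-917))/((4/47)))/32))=186151/93342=1.99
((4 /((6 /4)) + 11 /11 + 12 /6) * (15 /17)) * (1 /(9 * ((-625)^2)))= 1 /703125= 0.00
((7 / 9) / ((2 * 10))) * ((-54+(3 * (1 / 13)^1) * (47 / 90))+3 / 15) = -29309 / 14040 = -2.09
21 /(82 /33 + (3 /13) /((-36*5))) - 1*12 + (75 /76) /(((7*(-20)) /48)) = -3668043 /944699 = -3.88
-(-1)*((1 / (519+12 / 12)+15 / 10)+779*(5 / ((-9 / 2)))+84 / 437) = -1766734807 / 2045160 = -863.86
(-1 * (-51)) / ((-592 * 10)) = -51 / 5920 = -0.01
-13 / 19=-0.68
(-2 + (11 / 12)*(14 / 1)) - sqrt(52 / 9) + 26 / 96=533 / 48 - 2*sqrt(13) / 3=8.70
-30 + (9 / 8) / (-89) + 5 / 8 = -5231 / 178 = -29.39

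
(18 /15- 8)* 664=-4515.20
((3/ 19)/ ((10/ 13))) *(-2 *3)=-117/ 95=-1.23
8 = 8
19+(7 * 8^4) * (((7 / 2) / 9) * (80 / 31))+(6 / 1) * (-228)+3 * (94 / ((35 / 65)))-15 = 27934.48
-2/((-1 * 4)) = 1/2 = 0.50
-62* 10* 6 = -3720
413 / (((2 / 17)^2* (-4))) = -119357 / 16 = -7459.81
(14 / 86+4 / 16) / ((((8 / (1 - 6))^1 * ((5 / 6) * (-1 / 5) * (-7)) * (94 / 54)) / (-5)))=143775 / 226352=0.64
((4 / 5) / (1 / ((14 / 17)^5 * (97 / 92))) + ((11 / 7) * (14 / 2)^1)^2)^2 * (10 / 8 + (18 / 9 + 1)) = 392415461539814520889 / 6273298666691300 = 62553.29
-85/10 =-17/2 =-8.50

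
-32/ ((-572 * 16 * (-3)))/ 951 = -1/ 815958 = -0.00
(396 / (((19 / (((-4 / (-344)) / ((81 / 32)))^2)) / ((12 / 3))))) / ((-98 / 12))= -90112 / 418304817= -0.00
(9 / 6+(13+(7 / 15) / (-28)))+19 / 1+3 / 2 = 2099 / 60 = 34.98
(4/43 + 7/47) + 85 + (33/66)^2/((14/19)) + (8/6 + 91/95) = 2834340683/32255160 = 87.87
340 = 340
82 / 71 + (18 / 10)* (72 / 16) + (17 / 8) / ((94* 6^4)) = 3202028051 / 345980160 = 9.25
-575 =-575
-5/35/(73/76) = -76/511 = -0.15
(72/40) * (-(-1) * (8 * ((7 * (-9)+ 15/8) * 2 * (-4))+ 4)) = 35244/5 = 7048.80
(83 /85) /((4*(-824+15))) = -83 /275060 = -0.00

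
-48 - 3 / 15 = -241 / 5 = -48.20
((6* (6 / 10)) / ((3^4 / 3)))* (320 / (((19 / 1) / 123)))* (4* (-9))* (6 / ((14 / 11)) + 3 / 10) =-33156864 / 665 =-49859.95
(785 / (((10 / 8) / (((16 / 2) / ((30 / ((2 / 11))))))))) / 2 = 2512 / 165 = 15.22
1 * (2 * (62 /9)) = 124 /9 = 13.78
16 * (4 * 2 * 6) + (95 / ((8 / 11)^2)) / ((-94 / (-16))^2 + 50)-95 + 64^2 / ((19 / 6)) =202314872 / 102771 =1968.60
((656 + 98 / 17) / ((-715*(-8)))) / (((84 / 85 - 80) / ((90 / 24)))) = -84375 / 15366208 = -0.01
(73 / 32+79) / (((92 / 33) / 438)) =18797427 / 1472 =12769.99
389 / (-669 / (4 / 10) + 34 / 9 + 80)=-7002 / 28597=-0.24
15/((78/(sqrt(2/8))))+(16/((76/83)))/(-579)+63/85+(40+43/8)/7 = 4962127769/680741880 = 7.29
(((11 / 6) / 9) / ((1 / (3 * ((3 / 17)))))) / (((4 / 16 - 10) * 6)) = -11 / 5967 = -0.00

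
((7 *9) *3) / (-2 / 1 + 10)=189 / 8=23.62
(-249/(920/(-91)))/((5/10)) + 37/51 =1172629/23460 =49.98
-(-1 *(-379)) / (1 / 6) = -2274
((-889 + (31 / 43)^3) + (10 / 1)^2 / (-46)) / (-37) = 1628969786 / 67660457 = 24.08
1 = 1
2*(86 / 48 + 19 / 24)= 31 / 6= 5.17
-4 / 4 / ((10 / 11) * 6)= -0.18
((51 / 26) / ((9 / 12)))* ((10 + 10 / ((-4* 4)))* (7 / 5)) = 1785 / 52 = 34.33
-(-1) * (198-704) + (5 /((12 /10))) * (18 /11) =-5491 /11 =-499.18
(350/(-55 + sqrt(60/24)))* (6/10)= -3.93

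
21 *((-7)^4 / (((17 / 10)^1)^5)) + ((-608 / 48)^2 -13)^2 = 2908677467153 / 115008417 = 25291.00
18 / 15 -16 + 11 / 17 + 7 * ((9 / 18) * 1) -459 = -79841 / 170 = -469.65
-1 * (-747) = 747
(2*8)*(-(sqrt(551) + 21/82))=-379.67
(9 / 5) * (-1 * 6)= -54 / 5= -10.80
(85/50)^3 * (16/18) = 4913/1125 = 4.37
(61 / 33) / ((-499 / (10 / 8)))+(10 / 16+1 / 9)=289087 / 395208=0.73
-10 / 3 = -3.33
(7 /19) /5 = 7 /95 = 0.07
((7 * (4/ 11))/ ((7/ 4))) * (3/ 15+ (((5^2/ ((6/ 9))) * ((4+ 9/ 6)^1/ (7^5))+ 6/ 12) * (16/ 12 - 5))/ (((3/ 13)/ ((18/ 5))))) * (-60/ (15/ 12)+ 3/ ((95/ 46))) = 15729980208/ 7983325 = 1970.35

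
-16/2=-8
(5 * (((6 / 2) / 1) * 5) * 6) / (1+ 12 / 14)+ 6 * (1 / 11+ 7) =40734 / 143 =284.85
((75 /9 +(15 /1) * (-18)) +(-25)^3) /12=-11915 /9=-1323.89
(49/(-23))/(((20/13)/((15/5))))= -1911/460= -4.15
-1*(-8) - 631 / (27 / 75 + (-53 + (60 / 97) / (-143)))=364860913 / 18255736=19.99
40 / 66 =0.61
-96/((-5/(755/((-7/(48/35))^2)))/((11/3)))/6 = 20410368/60025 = 340.03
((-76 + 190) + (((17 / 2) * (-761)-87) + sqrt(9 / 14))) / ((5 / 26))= -167479 / 5 + 39 * sqrt(14) / 35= -33491.63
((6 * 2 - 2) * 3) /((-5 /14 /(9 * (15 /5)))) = -2268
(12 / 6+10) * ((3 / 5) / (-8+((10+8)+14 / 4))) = 8 / 15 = 0.53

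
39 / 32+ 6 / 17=855 / 544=1.57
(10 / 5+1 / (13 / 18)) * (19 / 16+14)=2673 / 52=51.40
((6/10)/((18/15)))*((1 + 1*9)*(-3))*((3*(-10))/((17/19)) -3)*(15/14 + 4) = 661365/238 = 2778.84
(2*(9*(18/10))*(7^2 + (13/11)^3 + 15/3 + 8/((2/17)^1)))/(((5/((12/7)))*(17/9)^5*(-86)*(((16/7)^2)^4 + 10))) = -3889640967680794158/4421314574695432167325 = -0.00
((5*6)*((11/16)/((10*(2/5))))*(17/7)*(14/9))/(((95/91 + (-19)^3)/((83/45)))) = -128401/24509088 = -0.01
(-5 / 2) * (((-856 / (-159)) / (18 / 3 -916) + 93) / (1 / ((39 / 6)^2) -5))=87459541 / 1872066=46.72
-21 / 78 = -7 / 26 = -0.27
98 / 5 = 19.60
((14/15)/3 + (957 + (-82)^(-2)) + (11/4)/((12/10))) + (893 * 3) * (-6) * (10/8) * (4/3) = -15631523093/605160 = -25830.40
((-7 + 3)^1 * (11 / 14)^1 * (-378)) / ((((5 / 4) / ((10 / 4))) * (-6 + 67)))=2376 / 61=38.95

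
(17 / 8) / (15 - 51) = -17 / 288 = -0.06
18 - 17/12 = 199/12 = 16.58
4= 4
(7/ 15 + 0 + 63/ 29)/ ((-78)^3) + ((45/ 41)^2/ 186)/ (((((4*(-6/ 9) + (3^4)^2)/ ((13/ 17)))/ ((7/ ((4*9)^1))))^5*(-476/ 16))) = -2179759051396944300664566397249352581/ 391958120688987264476826652277797800000000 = -0.00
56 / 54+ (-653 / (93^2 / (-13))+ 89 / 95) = 7284908 / 2464965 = 2.96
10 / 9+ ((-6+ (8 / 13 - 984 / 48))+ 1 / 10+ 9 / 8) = -110207 / 4680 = -23.55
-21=-21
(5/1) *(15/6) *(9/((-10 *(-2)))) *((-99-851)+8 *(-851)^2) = 130334805/4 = 32583701.25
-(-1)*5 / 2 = 5 / 2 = 2.50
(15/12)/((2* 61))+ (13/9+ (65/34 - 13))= -719279/74664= -9.63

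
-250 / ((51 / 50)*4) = -3125 / 51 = -61.27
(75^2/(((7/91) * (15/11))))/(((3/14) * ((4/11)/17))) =23398375/2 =11699187.50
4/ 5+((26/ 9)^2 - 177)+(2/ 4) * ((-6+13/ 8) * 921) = -14142871/ 6480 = -2182.54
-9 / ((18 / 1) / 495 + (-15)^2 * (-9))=0.00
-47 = -47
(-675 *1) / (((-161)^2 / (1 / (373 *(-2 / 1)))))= 675 / 19337066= 0.00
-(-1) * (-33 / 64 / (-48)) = 0.01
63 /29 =2.17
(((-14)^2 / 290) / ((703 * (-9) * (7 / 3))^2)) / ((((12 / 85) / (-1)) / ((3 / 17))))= -1 / 257977098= -0.00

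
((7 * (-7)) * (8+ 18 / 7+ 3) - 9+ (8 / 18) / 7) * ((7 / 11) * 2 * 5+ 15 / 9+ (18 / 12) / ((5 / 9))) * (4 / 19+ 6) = -8870282902 / 197505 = -44911.69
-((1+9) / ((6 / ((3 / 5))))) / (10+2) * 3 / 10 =-1 / 40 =-0.02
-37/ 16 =-2.31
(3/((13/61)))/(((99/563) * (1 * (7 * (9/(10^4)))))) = 343430000/27027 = 12706.92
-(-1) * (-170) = -170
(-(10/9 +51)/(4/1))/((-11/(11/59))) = 469/2124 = 0.22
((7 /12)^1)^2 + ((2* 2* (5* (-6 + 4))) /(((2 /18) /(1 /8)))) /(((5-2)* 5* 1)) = -383 /144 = -2.66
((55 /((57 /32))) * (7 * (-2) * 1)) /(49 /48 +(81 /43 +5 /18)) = -1453056 /10697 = -135.84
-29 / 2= -14.50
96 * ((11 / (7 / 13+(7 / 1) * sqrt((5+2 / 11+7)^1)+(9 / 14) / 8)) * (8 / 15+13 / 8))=-164449020736 / 69552849825+169111534592 * sqrt(1474) / 69552849825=90.98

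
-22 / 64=-11 / 32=-0.34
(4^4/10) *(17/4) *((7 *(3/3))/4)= 952/5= 190.40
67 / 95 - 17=-1548 / 95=-16.29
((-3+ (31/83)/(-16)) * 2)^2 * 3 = 48360675/440896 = 109.69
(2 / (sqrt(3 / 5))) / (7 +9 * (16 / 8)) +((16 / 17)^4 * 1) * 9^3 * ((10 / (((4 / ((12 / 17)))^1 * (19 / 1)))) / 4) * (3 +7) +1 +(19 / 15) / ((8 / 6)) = 2 * sqrt(15) / 75 +72715730037 / 539545660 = 134.88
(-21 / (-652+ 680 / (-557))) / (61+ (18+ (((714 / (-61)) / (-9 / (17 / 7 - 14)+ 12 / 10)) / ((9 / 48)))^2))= 344757857577 / 11531198316377116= 0.00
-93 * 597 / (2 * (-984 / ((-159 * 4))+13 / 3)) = -8827839 / 1870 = -4720.77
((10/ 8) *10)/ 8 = 25/ 16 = 1.56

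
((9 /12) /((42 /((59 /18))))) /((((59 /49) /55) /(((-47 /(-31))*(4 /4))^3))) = 39971855 /4289904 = 9.32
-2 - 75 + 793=716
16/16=1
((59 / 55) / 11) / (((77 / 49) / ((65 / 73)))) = 5369 / 97163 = 0.06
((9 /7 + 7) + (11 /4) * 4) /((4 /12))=57.86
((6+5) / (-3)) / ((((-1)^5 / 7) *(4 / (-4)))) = -77 / 3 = -25.67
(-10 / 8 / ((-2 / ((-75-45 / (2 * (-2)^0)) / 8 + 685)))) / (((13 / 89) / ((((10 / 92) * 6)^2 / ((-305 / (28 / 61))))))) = -1508983875 / 818858144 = -1.84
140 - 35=105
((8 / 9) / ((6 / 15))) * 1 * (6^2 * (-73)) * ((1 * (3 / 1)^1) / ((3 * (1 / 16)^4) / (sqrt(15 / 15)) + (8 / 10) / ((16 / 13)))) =-26951.95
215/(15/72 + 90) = 1032/433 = 2.38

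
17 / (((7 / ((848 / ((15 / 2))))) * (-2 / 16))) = -230656 / 105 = -2196.72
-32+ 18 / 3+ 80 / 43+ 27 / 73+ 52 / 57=-4089713 / 178923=-22.86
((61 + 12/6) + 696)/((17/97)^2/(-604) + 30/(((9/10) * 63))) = 815237197236/568248979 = 1434.65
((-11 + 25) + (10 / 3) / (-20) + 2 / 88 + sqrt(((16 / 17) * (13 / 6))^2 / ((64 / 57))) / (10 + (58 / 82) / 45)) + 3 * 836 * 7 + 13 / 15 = 7995 * sqrt(57) / 314143 + 3865559 / 220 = 17570.91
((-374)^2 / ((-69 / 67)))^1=-9371692 / 69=-135821.62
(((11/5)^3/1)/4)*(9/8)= 11979/4000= 2.99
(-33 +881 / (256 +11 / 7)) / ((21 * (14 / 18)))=-53332 / 29449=-1.81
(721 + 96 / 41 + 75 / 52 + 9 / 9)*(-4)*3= -4642113 / 533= -8709.41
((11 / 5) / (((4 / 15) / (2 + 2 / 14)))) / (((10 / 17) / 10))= 300.54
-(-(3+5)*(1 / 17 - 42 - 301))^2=-7526953.63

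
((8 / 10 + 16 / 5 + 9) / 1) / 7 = 13 / 7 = 1.86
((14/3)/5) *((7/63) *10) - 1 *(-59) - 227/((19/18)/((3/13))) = 69421/6669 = 10.41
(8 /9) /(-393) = -8 /3537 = -0.00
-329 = -329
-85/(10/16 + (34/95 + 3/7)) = -452200/7509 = -60.22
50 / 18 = 25 / 9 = 2.78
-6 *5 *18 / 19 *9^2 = -43740 / 19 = -2302.11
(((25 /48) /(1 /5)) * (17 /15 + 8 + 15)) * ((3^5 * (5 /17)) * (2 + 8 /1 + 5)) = 9163125 /136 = 67375.92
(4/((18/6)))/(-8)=-1/6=-0.17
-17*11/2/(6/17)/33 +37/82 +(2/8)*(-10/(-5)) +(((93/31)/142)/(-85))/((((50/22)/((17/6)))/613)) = -47593771/6549750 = -7.27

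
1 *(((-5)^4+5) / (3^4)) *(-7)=-490 / 9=-54.44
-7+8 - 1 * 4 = -3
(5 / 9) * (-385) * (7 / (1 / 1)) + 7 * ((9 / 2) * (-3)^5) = -164731 / 18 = -9151.72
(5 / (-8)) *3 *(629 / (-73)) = 9435 / 584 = 16.16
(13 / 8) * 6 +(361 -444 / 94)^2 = 1121666251 / 8836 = 126942.76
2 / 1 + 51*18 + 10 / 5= 922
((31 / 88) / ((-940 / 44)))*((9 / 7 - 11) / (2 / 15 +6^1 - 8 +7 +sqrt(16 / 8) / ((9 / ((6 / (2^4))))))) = 16368 / 524473 - 930*sqrt(2) / 3671311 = 0.03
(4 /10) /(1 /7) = 2.80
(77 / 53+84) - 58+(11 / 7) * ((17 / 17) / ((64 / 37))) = 673411 / 23744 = 28.36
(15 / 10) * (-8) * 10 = -120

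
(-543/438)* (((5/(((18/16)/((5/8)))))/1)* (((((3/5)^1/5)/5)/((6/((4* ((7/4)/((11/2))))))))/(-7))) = 181/72270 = 0.00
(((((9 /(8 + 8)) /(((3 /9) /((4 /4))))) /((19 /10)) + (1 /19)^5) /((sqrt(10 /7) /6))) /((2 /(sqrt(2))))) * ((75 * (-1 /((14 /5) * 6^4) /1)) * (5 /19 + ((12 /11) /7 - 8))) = 1626064726775 * sqrt(35) /19474736531712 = 0.49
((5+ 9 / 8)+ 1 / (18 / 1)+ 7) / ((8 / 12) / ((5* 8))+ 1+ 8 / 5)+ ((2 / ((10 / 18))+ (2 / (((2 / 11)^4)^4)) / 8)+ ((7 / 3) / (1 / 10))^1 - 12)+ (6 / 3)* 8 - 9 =108211613845362646387 / 617349120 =175284308893.75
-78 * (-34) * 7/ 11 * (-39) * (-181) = 11913025.09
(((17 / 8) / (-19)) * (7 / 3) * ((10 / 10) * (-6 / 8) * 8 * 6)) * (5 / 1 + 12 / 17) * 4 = 214.42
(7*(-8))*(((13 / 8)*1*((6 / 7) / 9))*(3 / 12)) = -13 / 6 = -2.17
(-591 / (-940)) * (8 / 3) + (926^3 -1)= 186595352519 / 235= 794022776.68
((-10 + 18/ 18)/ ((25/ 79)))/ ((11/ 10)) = -1422/ 55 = -25.85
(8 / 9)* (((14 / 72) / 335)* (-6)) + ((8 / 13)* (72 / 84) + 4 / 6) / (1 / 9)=8843462 / 823095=10.74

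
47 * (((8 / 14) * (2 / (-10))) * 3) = -564 / 35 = -16.11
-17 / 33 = -0.52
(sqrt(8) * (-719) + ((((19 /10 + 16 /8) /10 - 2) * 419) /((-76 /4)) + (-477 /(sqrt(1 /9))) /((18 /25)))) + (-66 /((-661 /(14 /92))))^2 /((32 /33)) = -1438 * sqrt(2) - 6857737945632877 /3513194376800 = -3985.63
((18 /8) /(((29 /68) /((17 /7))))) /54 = 289 /1218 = 0.24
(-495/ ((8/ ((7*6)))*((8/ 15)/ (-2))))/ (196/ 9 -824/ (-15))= 7016625/ 55232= 127.04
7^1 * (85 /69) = 595 /69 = 8.62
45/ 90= 1/ 2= 0.50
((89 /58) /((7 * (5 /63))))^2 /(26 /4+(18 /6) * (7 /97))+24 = 25.14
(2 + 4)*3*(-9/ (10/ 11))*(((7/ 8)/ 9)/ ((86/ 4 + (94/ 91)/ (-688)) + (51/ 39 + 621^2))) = -301301/ 6707122105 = -0.00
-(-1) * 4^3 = 64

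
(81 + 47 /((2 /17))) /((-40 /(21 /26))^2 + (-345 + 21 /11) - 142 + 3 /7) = 4661811 /19093006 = 0.24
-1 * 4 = -4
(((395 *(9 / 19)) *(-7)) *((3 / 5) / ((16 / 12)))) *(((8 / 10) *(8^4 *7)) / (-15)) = 428101632 / 475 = 901266.59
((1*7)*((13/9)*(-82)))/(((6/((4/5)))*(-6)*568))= 3731/115020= 0.03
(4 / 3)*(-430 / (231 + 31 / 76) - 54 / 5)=-103544 / 6135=-16.88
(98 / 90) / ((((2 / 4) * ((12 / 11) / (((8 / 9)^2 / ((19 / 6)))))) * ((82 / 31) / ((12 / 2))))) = 1069376 / 946485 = 1.13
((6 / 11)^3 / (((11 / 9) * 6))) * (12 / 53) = 3888 / 775973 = 0.01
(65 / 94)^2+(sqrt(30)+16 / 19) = 221651 / 167884+sqrt(30) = 6.80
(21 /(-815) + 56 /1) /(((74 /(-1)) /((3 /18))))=-45619 /361860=-0.13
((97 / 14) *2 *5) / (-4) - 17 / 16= -2059 / 112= -18.38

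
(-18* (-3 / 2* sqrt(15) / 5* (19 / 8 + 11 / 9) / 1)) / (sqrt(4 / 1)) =777* sqrt(15) / 80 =37.62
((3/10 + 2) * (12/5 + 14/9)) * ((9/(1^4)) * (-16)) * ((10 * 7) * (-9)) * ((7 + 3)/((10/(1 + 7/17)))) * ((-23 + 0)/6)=-379661184/85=-4466602.16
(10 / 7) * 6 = 60 / 7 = 8.57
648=648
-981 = -981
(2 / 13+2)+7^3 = 4487 / 13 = 345.15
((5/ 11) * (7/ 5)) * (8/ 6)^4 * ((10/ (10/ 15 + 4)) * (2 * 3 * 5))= 12800/ 99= 129.29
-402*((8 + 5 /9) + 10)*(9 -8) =-22378 /3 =-7459.33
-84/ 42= -2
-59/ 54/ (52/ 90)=-295/ 156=-1.89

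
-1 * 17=-17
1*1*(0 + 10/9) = 10/9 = 1.11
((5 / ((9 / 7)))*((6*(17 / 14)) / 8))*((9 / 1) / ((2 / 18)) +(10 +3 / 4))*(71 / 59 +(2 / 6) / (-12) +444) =29496525835 / 203904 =144658.89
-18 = -18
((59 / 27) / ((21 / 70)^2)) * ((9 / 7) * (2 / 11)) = 11800 / 2079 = 5.68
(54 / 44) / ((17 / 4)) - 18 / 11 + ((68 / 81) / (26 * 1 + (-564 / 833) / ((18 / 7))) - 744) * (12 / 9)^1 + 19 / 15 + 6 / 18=-172520113168 / 173963295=-991.70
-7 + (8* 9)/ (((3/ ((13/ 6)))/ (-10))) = -527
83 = 83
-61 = -61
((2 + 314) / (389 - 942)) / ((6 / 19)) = -38 / 21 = -1.81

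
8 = 8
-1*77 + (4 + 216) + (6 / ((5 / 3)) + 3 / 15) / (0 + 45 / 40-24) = 130693 / 915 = 142.83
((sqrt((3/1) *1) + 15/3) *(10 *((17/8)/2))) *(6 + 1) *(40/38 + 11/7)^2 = 10353085 *sqrt(3)/20216 + 51765425/20216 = 3447.64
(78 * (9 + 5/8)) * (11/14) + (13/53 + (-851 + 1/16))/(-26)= 13726951/22048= 622.59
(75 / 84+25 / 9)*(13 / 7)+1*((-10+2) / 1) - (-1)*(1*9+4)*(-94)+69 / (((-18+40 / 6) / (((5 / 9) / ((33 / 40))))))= -404841365 / 329868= -1227.28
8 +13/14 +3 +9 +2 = 22.93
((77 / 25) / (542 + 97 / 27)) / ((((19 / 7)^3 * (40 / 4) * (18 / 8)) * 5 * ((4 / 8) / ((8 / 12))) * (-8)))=-26411 / 63149955625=-0.00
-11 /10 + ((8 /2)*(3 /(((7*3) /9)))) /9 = -37 /70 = -0.53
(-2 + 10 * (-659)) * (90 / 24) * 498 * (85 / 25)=-41855904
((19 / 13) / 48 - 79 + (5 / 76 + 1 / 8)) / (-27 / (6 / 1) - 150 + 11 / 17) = 0.51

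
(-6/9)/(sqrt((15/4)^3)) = -16*sqrt(15)/675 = -0.09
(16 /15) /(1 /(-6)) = -32 /5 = -6.40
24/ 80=3/ 10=0.30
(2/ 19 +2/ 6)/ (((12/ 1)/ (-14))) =-175/ 342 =-0.51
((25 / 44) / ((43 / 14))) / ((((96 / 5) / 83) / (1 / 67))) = 72625 / 6084672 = 0.01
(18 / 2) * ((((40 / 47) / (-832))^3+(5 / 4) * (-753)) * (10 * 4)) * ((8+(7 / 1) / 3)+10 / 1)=-100581862888655175 / 14598344384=-6889950.00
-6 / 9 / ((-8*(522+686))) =1 / 14496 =0.00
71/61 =1.16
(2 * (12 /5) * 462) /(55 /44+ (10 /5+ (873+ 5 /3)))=19008 /7525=2.53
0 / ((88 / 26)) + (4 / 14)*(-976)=-1952 / 7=-278.86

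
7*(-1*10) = -70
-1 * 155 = -155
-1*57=-57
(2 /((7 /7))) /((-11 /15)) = -30 /11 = -2.73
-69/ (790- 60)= -69/ 730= -0.09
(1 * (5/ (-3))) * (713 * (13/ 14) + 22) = -47885/ 42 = -1140.12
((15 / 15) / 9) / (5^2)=1 / 225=0.00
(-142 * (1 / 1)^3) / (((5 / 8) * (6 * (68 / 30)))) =-284 / 17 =-16.71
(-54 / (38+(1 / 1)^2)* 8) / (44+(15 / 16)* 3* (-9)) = -0.59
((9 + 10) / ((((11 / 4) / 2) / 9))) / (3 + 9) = 114 / 11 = 10.36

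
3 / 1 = 3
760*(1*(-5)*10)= -38000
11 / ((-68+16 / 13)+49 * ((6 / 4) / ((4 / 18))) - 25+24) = 572 / 13675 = 0.04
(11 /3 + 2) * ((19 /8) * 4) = 323 /6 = 53.83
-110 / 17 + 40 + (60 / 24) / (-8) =9035 / 272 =33.22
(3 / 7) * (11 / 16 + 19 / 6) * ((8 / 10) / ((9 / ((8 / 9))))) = 74 / 567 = 0.13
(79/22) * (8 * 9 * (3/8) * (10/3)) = 3555/11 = 323.18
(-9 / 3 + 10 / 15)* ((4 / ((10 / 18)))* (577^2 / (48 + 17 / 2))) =-55932072 / 565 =-98994.82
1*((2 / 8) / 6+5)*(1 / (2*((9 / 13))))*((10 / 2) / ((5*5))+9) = 36179 / 1080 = 33.50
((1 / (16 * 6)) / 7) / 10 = 1 / 6720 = 0.00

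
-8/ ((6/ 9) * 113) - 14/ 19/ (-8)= -121/ 8588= -0.01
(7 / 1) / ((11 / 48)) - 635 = -604.45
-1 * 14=-14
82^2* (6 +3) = 60516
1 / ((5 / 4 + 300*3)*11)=0.00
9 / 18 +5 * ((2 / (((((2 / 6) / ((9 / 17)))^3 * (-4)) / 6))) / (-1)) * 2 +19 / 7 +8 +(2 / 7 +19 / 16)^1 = 10445179 / 78608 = 132.88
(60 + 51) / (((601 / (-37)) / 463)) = -1901541 / 601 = -3163.96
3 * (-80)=-240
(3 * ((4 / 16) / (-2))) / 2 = -3 / 16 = -0.19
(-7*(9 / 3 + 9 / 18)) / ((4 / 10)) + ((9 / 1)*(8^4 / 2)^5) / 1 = 1297036692682702603 / 4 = 324259173170675650.75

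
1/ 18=0.06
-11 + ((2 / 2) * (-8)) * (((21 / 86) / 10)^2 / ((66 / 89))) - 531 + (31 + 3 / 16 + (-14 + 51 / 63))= -524.01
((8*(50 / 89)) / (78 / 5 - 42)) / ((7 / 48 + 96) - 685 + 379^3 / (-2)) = 8000 / 1279148478179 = 0.00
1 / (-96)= -1 / 96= -0.01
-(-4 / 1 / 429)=4 / 429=0.01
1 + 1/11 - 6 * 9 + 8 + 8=-36.91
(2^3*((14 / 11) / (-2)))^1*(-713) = 39928 / 11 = 3629.82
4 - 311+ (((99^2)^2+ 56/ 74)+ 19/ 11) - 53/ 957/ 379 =1289116815465976/ 13420011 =96059296.48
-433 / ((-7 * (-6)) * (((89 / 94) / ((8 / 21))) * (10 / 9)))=-81404 / 21805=-3.73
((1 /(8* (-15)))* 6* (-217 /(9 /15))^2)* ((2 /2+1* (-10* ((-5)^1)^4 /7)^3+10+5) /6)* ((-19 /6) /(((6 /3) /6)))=-7370640826173.29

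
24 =24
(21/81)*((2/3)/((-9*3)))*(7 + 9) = -224/2187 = -0.10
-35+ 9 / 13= -34.31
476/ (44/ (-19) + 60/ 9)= 6783/ 62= 109.40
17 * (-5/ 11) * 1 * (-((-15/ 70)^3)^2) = 61965/ 82824896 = 0.00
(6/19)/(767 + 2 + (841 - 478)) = 3/10754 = 0.00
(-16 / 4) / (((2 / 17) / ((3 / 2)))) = -51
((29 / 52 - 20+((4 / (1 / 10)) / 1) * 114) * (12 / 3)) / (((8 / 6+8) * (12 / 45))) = 10624905 / 1456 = 7297.32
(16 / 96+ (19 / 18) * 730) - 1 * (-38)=14557 / 18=808.72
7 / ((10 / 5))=7 / 2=3.50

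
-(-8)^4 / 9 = -4096 / 9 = -455.11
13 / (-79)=-13 / 79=-0.16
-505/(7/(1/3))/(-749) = 505/15729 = 0.03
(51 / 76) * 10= 6.71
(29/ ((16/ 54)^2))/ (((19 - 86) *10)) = -21141/ 42880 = -0.49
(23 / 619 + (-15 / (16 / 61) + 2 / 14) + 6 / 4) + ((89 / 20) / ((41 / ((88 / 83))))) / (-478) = -15649193800567 / 281928204880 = -55.51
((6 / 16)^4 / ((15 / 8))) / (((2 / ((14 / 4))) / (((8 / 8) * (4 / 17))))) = 189 / 43520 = 0.00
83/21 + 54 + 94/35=6367/105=60.64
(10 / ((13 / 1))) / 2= 5 / 13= 0.38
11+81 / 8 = 169 / 8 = 21.12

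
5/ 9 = 0.56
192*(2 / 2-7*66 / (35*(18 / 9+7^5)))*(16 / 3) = 1023.20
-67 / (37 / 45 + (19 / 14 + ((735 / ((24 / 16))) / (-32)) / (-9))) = -337680 / 19559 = -17.26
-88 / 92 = -22 / 23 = -0.96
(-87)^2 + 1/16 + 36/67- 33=8079235/1072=7536.60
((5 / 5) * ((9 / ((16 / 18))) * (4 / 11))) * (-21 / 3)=-567 / 22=-25.77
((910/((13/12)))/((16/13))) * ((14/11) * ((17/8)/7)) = 23205/88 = 263.69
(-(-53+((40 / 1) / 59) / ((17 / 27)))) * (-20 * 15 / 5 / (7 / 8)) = -24997920 / 7021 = -3560.45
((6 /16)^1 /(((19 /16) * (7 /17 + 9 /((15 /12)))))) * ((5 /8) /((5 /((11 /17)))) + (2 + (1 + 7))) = 20565 /49172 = 0.42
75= 75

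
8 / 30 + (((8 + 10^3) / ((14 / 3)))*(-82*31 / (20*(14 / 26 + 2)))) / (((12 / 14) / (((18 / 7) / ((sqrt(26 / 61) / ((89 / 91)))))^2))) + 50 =-1790302038418 / 9564555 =-187180.90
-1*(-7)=7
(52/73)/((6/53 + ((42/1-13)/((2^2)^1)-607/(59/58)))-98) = -650416/627607061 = -0.00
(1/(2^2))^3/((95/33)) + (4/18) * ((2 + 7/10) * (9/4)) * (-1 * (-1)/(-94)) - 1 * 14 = -14.01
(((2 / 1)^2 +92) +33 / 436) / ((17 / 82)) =1717449 / 3706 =463.42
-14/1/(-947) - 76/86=-35384/40721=-0.87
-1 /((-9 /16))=1.78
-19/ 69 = -0.28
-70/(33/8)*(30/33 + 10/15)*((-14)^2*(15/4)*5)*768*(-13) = 118716416000/121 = 981127404.96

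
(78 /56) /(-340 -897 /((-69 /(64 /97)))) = -1261 /300048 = -0.00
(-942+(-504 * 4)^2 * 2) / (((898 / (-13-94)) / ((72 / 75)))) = -2087159976 / 2245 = -929692.64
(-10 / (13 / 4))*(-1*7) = 280 / 13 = 21.54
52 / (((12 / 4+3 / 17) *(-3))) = -442 / 81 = -5.46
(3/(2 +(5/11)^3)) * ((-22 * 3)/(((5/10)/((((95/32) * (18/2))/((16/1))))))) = -37554165/118912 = -315.81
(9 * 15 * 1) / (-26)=-135 / 26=-5.19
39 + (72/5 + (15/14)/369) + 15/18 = 54.24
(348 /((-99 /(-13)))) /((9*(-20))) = -377 /1485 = -0.25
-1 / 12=-0.08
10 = 10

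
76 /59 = 1.29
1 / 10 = 0.10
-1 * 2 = -2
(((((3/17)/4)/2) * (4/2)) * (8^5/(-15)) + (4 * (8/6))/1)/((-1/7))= 162512/255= 637.30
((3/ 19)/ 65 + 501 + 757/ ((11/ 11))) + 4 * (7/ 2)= 1570923/ 1235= 1272.00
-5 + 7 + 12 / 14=20 / 7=2.86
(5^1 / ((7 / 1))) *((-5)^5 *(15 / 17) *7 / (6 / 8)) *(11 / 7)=-3437500 / 119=-28886.55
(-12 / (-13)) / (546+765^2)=4 / 2538341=0.00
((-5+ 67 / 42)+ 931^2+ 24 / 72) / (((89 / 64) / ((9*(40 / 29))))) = 139790718720 / 18067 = 7737350.90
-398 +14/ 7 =-396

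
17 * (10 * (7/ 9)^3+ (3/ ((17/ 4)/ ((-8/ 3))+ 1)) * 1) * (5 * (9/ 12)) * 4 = -88.63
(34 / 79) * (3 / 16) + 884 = 558739 / 632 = 884.08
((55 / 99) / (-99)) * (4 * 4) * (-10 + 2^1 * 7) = -320 / 891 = -0.36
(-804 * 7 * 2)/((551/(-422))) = 4750032/551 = 8620.75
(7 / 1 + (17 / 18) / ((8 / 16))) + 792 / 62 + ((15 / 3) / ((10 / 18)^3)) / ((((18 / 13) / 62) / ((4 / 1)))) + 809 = 42223463 / 6975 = 6053.54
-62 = -62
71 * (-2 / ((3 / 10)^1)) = -1420 / 3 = -473.33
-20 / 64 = -5 / 16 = -0.31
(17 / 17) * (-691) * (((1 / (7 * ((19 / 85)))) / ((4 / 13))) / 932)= -763555 / 495824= -1.54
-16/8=-2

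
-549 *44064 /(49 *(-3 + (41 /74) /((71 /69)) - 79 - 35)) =42366742848 /9994187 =4239.14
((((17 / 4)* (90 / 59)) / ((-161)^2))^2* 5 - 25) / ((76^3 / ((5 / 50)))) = -46777554953195 / 8213689688013383168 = -0.00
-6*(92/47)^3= -4672128/103823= -45.00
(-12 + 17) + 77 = 82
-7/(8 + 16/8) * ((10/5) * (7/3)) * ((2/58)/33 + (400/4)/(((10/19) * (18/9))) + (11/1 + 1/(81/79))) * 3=-135443938/129195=-1048.37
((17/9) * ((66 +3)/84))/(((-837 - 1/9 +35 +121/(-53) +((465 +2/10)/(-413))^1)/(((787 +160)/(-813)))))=5789280895/2580272544984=0.00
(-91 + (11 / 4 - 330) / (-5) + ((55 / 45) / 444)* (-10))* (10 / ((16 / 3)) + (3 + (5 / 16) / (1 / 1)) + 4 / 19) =-279538333 / 2024640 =-138.07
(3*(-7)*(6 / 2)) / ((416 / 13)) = -63 / 32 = -1.97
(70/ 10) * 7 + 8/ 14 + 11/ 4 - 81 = -803/ 28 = -28.68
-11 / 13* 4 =-44 / 13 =-3.38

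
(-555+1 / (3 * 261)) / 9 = -434564 / 7047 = -61.67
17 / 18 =0.94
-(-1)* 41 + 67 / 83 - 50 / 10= 3055 / 83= 36.81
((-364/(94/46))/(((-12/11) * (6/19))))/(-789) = -437437/667494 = -0.66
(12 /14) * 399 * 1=342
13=13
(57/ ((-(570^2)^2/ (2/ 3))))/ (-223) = 1/ 619470585000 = 0.00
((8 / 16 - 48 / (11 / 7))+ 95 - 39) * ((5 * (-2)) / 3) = -2855 / 33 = -86.52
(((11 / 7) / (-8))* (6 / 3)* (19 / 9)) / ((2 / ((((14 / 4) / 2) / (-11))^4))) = -6517 / 24532992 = -0.00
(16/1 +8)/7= 24/7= 3.43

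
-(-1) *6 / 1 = 6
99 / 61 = 1.62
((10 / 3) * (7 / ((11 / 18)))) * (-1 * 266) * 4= -446880 / 11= -40625.45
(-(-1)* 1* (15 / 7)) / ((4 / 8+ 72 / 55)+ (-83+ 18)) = -550 / 16219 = -0.03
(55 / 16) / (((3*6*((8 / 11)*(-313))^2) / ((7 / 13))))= 46585 / 23474939904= 0.00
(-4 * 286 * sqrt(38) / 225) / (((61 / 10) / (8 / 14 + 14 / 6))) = -2288 * sqrt(38) / 945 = -14.93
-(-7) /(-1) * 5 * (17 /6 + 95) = -20545 /6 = -3424.17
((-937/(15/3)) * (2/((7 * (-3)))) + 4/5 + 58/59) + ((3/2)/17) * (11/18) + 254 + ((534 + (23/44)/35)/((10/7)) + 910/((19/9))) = 949589398841/880433400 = 1078.55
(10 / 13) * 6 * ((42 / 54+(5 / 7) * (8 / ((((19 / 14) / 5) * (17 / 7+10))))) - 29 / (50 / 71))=-1476574 / 8265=-178.65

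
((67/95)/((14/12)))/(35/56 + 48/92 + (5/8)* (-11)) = -36984/350455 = -0.11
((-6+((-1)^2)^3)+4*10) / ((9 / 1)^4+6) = 35 / 6567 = 0.01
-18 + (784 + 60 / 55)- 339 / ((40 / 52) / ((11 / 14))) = 420.83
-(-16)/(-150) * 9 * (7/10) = -84/125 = -0.67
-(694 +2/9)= -694.22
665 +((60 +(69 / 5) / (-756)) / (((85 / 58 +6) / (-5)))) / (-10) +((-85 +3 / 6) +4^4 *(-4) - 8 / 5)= -48129185 / 109116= -441.08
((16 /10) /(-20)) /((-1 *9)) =2 /225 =0.01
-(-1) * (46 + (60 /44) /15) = 507 /11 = 46.09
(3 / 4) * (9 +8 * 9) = 243 / 4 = 60.75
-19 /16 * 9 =-171 /16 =-10.69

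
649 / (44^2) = 59 / 176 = 0.34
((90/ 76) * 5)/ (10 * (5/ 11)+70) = 495/ 6232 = 0.08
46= 46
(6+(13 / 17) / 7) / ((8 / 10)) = 3635 / 476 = 7.64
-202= -202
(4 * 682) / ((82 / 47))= 64108 / 41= 1563.61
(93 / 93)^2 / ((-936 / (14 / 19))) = -7 / 8892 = -0.00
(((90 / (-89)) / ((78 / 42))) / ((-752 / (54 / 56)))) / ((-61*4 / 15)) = -0.00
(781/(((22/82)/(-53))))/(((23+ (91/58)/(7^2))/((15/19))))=-313194490/59223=-5288.39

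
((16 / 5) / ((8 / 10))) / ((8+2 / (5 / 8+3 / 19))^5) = 23863536599 / 781426627026944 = 0.00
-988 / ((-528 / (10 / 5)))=247 / 66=3.74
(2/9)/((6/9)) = 1/3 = 0.33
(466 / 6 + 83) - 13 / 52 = 1925 / 12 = 160.42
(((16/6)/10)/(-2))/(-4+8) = -1/30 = -0.03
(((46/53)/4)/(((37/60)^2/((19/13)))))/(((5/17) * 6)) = 445740/943241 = 0.47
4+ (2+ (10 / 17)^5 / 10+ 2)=11368856 / 1419857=8.01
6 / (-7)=-6 / 7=-0.86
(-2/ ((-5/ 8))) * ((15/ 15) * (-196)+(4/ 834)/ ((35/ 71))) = -45767648/ 72975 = -627.17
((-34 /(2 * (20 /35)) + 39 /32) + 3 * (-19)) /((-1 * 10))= 2737 /320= 8.55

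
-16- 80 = -96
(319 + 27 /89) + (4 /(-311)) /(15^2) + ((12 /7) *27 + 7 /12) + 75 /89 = 63999241657 /174377700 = 367.02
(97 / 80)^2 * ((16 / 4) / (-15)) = -9409 / 24000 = -0.39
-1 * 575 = -575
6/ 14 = 3/ 7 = 0.43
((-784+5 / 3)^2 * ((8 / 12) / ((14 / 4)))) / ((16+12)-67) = -22033636 / 7371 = -2989.23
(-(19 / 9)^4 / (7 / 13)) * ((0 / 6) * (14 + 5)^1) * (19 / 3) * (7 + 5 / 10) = 0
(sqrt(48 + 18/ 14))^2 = 345/ 7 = 49.29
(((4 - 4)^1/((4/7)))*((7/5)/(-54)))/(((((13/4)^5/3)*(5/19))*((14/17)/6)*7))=0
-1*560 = -560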